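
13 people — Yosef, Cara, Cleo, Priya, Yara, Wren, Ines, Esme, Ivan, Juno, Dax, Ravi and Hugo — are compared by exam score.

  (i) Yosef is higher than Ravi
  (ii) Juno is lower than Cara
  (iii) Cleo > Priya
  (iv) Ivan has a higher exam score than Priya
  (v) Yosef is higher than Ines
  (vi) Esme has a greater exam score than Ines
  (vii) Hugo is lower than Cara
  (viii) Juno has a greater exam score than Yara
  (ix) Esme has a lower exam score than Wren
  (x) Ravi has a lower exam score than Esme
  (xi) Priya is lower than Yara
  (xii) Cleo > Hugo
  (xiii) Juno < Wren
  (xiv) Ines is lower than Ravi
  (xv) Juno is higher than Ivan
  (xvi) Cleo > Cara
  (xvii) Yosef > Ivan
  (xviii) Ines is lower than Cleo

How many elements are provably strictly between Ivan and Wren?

Chaining upward from Ivan reaches: Yosef, Juno, Cara, Cleo.
Chaining downward from Wren reaches: Ines, Priya, Yara, Ravi, Esme, Juno.
Strictly between Ivan and Wren are those in both lists: Juno — 1 element.

1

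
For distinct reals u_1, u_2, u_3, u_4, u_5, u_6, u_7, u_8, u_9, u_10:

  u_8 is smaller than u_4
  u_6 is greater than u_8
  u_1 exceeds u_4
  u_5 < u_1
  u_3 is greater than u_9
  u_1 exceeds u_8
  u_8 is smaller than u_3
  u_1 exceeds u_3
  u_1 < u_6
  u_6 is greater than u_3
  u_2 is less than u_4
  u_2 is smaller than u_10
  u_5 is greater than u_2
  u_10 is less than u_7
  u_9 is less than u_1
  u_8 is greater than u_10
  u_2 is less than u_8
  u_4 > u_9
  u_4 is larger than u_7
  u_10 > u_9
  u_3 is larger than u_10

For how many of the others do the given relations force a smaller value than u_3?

The elements the relations force below u_3 are u_9, u_2, u_10, u_8 — no chain reaches any other.
That is 4.

4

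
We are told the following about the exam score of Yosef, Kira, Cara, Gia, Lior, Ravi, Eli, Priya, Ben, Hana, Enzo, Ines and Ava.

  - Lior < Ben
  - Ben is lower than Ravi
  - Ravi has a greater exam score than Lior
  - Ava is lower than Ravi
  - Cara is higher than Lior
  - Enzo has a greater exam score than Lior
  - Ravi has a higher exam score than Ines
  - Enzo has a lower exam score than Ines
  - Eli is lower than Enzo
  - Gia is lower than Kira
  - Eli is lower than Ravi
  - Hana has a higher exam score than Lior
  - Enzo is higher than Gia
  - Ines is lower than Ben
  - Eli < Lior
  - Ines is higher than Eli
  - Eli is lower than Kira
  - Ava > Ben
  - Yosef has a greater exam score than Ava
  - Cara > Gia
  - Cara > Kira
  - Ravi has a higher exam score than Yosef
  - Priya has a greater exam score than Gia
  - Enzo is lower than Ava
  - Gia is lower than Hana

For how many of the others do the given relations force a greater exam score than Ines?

Directly above Ines: Ben, Ravi.
One step further: Ava (3 so far).
One step further: Yosef (4 so far).
No other element is forced above Ines by the given relations, so the count is 4.

4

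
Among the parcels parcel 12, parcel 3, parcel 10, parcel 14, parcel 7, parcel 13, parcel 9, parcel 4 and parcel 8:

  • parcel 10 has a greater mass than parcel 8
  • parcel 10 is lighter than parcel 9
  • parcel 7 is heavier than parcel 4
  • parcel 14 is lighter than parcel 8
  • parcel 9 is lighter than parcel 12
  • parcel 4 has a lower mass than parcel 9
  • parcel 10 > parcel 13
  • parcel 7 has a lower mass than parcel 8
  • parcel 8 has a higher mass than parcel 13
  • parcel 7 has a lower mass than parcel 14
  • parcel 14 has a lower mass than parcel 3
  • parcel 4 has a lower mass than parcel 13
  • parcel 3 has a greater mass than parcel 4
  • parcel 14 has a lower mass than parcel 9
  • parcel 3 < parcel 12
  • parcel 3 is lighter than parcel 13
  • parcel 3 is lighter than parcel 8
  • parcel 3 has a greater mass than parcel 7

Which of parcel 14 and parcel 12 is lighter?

parcel 14

Chaining the given relations: parcel 14 < parcel 3 < parcel 8 < parcel 10 < parcel 9 < parcel 12.
So parcel 14 < parcel 12; parcel 14 is the lighter of the two.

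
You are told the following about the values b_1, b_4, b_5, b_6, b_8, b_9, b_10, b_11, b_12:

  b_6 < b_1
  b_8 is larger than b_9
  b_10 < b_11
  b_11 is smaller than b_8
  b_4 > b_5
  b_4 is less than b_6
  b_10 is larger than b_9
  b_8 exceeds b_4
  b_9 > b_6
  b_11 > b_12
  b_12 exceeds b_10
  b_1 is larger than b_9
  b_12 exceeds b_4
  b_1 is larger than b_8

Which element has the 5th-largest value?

Piecing the relations together gives one ordering: b_5 < b_4 < b_6 < b_9 < b_10 < b_12 < b_11 < b_8 < b_1.
The 5th largest is b_10.

b_10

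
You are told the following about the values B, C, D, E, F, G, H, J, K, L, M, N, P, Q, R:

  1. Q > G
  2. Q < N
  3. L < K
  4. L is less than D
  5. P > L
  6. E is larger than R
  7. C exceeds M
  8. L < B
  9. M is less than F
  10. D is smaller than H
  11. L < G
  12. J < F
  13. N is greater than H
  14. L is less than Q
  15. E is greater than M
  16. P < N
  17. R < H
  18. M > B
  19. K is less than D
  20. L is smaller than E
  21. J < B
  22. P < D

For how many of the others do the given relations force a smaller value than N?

From N the given relations immediately reach P, Q, H.
From those, L, R, D, G — 7 in total.
From those, K — 8 in total.
No other element is forced below N by the given relations, so the count is 8.

8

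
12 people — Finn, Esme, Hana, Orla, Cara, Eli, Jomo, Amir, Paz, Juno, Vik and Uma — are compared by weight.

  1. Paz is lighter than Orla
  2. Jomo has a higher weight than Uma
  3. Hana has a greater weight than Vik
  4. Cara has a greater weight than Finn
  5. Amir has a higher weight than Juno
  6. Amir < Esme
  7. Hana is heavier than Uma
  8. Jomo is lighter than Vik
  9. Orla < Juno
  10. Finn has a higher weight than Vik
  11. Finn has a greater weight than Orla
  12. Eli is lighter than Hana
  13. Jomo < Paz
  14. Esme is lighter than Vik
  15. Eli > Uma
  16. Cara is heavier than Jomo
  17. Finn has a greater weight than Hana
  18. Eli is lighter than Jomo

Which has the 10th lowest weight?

Hana

The consecutive relations fix a unique order: Uma < Eli < Jomo < Paz < Orla < Juno < Amir < Esme < Vik < Hana < Finn < Cara.
Counting 10 from the smallest end gives Hana.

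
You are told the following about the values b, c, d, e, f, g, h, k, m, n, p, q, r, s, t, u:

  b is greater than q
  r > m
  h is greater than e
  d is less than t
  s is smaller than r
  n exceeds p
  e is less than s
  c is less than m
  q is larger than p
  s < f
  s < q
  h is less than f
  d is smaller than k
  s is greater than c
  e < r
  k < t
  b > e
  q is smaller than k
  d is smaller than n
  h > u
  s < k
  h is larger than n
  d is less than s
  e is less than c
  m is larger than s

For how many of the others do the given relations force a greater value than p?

7

From p the given relations immediately reach n, q.
From those, h, k, b — 5 in total.
From those, f, t — 7 in total.
Nothing else is reachable above p; 7 in all.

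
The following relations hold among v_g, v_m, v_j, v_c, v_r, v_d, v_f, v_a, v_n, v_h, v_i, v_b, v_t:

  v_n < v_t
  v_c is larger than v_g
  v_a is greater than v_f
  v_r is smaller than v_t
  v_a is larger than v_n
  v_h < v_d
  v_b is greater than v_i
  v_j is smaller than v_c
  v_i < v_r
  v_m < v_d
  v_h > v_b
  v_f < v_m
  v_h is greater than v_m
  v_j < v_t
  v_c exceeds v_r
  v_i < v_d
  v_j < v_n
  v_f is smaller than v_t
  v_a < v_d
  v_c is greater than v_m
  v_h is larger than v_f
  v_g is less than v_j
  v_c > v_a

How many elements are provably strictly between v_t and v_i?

The relations place v_i below v_t. An element lies strictly between them when it is forced above v_i and also forced below v_t.
Above v_i: {v_b, v_h, v_r, v_d, v_c}. Below v_t: {v_g, v_j, v_f, v_n, v_r}.
Intersection: {v_r} — 1.

1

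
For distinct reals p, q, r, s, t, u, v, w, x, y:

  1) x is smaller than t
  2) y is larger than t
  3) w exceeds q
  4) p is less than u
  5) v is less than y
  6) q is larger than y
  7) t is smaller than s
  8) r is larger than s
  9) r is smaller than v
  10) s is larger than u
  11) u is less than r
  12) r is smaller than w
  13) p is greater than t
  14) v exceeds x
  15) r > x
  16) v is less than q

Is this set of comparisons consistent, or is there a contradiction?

consistent

The single ordering x < t < p < u < s < r < v < y < q < w satisfies every listed relation, so no contradiction arises.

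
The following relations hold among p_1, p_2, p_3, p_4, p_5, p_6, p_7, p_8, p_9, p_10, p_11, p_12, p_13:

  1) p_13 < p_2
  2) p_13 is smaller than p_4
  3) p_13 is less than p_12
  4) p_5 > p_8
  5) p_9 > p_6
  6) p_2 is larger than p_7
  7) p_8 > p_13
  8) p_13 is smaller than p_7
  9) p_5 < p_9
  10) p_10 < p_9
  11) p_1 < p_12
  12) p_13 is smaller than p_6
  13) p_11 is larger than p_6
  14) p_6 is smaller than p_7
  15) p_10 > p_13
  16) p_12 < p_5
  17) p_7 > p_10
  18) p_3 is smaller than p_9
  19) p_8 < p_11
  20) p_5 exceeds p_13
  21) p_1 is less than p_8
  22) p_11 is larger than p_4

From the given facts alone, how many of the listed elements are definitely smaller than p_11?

5

The elements the relations force below p_11 are p_1, p_13, p_4, p_8, p_6 — no chain reaches any other.
That is 5.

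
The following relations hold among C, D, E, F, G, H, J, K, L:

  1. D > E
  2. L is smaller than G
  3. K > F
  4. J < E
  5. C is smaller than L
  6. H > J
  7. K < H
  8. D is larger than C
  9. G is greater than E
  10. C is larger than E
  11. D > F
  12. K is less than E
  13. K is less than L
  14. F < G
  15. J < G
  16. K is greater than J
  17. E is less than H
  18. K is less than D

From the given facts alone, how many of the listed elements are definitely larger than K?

The elements the relations force above K are E, H, C, L, G, D — no chain reaches any other.
That is 6.

6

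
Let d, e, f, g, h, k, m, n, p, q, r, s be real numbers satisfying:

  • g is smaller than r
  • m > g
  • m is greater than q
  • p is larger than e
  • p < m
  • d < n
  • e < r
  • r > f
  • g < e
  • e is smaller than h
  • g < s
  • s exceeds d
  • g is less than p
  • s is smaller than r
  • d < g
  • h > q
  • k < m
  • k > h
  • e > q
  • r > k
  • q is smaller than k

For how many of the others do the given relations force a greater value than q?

6

From q the given relations immediately reach e, h, k, m.
From those, p, r — 6 in total.
No other element is forced above q by the given relations, so the count is 6.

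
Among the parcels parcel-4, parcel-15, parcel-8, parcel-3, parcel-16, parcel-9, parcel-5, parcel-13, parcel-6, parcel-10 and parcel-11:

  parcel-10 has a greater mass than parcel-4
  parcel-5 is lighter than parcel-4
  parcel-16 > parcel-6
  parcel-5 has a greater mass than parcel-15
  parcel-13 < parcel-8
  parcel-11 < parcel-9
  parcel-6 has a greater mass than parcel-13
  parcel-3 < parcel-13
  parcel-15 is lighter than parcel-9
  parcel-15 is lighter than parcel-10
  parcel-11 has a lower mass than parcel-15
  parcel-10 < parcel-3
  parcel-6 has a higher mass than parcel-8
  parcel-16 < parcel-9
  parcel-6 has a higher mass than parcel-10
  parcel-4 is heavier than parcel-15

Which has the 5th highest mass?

The consecutive relations fix a unique order: parcel-11 < parcel-15 < parcel-5 < parcel-4 < parcel-10 < parcel-3 < parcel-13 < parcel-8 < parcel-6 < parcel-16 < parcel-9.
The 5th largest is parcel-13.

parcel-13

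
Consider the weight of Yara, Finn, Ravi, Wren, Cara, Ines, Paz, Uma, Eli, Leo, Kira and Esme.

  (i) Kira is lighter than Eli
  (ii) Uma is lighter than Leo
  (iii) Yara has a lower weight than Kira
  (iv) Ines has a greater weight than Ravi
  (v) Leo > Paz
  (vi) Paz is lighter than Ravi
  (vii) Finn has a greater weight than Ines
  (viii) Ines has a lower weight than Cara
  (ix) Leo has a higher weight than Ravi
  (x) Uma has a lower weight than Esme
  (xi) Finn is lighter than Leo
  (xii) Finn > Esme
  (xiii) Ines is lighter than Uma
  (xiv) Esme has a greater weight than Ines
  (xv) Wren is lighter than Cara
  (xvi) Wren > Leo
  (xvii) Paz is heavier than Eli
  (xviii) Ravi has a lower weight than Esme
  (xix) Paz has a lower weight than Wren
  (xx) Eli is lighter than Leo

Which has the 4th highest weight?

Chaining the given pairs: Yara < Kira < Eli < Paz < Ravi < Ines < Uma < Esme < Finn < Leo < Wren < Cara.
The 4th largest is Finn.

Finn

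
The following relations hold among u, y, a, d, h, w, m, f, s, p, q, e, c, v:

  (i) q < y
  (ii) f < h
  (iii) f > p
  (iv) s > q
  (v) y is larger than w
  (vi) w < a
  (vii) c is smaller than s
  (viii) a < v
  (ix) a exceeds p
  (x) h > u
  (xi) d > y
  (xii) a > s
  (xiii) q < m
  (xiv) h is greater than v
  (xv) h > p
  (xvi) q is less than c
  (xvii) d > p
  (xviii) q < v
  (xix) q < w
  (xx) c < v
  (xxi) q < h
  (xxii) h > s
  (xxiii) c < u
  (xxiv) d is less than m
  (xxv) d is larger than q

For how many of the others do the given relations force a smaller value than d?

The elements the relations force below d are q, p, w, y — no chain reaches any other.
That is 4.

4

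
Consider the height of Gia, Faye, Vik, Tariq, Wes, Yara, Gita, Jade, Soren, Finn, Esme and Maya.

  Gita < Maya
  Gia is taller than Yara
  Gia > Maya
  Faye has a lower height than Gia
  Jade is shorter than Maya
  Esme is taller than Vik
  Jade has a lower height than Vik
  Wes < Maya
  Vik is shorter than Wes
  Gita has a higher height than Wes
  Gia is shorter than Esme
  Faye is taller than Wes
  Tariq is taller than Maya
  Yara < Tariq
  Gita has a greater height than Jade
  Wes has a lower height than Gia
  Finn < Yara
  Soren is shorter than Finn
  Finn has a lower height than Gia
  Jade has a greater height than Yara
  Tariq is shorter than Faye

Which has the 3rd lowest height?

The consecutive relations fix a unique order: Soren < Finn < Yara < Jade < Vik < Wes < Gita < Maya < Tariq < Faye < Gia < Esme.
The 3rd smallest is Yara.

Yara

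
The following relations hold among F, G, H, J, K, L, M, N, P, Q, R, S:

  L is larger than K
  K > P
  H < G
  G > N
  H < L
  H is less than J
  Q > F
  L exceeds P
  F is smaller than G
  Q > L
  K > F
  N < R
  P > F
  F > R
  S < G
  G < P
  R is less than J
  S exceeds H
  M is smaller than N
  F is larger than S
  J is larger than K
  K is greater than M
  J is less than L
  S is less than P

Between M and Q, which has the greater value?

Q

M < N and N < R give M < R.
With R < F: M < N < R < F.
With F < G: M < N < R < F < G.
With G < P: M < N < R < F < G < P.
With P < K: M < N < R < F < G < P < K.
With K < J: M < N < R < F < G < P < K < J.
Then J < L extends the chain to L.
With L < Q: M < N < R < F < G < P < K < J < L < Q.
So M < Q; Q is the larger of the two.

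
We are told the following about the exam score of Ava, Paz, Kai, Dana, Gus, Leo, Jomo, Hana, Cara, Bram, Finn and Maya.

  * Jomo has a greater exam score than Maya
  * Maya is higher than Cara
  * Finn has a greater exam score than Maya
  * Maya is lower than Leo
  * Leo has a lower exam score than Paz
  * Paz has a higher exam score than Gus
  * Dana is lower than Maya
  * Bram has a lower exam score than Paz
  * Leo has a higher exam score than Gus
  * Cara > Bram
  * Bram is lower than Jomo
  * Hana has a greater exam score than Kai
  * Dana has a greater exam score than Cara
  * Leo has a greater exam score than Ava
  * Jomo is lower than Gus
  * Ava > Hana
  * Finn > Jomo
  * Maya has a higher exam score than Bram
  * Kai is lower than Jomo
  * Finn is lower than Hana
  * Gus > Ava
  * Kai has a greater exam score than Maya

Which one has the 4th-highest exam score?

Ava

Piecing the relations together gives one ordering: Bram < Cara < Dana < Maya < Kai < Jomo < Finn < Hana < Ava < Gus < Leo < Paz.
Counting 4 from the largest end gives Ava.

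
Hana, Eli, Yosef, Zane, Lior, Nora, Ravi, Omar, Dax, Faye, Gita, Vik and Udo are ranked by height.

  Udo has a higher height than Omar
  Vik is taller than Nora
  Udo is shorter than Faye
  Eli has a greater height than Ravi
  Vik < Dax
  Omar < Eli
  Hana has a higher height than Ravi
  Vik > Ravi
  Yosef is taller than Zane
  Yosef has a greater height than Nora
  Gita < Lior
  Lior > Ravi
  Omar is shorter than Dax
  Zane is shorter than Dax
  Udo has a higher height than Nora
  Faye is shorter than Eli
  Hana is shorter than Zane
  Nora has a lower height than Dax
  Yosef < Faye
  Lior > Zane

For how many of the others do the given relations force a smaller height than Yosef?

Directly below Yosef: Nora, Zane.
One step further: Hana (3 so far).
One step further: Ravi (4 so far).
No other element is forced below Yosef by the given relations, so the count is 4.

4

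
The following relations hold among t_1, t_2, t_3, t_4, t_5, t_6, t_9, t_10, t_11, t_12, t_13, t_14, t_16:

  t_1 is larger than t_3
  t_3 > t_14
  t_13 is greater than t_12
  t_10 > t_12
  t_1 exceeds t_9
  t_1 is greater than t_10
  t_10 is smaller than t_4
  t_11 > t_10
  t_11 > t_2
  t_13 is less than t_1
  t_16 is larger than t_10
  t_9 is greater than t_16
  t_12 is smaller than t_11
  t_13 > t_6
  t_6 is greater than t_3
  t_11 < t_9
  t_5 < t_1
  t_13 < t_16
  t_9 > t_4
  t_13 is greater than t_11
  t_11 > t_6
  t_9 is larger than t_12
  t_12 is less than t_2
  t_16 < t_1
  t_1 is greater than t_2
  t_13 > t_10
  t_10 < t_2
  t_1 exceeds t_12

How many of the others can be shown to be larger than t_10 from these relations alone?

7

The elements the relations force above t_10 are t_4, t_2, t_11, t_13, t_16, t_9, t_1 — no chain reaches any other.
That is 7.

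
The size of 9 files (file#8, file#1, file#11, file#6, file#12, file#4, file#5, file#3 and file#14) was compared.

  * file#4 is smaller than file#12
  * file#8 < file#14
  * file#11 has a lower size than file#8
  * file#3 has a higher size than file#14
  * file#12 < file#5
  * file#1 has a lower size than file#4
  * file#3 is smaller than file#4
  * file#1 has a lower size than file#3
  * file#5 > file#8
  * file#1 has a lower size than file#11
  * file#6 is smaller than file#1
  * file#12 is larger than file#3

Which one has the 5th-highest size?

Chaining the given pairs: file#6 < file#1 < file#11 < file#8 < file#14 < file#3 < file#4 < file#12 < file#5.
The 5th largest is file#14.

file#14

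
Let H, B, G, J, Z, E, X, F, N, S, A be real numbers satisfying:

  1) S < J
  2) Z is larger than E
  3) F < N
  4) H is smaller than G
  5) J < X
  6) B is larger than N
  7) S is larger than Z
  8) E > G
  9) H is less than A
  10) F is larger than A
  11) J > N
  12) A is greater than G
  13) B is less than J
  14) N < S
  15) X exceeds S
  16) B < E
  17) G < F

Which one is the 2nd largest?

Piecing the relations together gives one ordering: H < G < A < F < N < B < E < Z < S < J < X.
Counting 2 from the largest end gives J.

J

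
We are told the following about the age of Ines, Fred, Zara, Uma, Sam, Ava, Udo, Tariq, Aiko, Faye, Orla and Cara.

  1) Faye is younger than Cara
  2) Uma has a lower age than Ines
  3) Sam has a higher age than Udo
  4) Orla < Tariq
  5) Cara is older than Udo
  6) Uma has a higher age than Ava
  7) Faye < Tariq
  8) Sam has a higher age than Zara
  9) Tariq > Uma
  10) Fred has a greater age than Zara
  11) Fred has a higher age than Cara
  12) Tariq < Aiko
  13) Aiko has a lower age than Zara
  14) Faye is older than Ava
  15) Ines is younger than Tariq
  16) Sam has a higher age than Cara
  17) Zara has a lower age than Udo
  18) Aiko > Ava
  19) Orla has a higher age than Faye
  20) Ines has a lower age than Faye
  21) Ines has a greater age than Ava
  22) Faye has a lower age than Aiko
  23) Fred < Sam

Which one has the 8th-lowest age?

The consecutive relations fix a unique order: Ava < Uma < Ines < Faye < Orla < Tariq < Aiko < Zara < Udo < Cara < Fred < Sam.
Counting 8 from the smallest end gives Zara.

Zara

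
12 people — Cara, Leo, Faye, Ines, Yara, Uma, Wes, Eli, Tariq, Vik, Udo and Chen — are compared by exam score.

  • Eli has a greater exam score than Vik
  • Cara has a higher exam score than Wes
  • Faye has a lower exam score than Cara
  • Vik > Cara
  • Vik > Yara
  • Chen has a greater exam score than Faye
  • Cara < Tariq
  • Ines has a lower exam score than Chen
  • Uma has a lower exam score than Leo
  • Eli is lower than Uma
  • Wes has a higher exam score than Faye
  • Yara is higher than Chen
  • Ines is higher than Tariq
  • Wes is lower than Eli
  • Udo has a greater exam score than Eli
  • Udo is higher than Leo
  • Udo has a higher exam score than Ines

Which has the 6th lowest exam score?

Piecing the relations together gives one ordering: Faye < Wes < Cara < Tariq < Ines < Chen < Yara < Vik < Eli < Uma < Leo < Udo.
The 6th smallest is Chen.

Chen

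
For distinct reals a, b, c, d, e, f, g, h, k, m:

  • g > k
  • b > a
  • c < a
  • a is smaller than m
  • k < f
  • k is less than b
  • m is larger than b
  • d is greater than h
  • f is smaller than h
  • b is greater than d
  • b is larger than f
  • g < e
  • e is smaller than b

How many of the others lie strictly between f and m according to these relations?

The relations place f below m. An element lies strictly between them when it is forced above f and also forced below m.
Above f: {h, d, b}. Below m: {k, g, c, e, a, h, d, b}.
Intersection: {h, d, b} — 3.

3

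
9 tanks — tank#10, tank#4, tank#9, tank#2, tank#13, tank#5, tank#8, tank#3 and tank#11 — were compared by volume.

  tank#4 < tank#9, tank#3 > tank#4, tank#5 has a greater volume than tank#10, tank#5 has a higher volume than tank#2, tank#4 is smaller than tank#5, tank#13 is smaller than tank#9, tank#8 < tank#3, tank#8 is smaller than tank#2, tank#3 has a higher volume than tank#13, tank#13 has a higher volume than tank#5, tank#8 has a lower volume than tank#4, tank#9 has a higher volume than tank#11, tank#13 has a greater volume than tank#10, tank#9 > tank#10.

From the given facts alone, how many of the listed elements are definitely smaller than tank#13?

5

From tank#13 the given relations immediately reach tank#10, tank#5.
From those, tank#2, tank#4 — 4 in total.
From those, tank#8 — 5 in total.
Nothing else is reachable below tank#13; 5 in all.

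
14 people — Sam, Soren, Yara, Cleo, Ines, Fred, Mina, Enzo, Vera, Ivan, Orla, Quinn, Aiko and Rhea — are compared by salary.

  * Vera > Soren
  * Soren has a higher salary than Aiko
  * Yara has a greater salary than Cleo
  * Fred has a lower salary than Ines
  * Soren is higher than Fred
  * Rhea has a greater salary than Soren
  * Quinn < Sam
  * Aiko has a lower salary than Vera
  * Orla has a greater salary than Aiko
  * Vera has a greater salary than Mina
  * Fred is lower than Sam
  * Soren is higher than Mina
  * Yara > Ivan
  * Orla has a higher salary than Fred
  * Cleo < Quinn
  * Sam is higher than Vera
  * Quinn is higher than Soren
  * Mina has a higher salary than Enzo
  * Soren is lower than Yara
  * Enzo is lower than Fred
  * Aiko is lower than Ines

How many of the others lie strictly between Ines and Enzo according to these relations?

1

The relations place Enzo below Ines. An element lies strictly between them when it is forced above Enzo and also forced below Ines.
Above Enzo: {Fred, Mina, Soren, Rhea, Orla, Vera, Yara, Quinn, Sam}. Below Ines: {Fred, Aiko}.
Intersection: {Fred} — 1.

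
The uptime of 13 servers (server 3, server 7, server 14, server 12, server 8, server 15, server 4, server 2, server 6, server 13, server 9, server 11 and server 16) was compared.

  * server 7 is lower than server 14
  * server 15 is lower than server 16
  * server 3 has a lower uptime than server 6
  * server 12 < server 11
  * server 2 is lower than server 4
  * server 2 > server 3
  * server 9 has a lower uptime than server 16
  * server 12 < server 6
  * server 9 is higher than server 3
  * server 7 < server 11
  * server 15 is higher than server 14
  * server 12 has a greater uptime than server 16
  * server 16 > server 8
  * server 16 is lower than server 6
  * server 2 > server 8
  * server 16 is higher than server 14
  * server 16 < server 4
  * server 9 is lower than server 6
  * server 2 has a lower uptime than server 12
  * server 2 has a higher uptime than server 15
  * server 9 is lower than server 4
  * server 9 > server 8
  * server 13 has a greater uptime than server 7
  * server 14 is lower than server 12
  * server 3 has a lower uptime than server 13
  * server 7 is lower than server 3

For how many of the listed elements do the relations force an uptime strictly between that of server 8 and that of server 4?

Chaining upward from server 8 reaches: server 9, server 2, server 16, server 12, server 6, server 11.
Chaining downward from server 4 reaches: server 7, server 3, server 14, server 15, server 9, server 2, server 16.
Strictly between server 8 and server 4 are those in both lists: server 9, server 2, server 16 — 3 elements.

3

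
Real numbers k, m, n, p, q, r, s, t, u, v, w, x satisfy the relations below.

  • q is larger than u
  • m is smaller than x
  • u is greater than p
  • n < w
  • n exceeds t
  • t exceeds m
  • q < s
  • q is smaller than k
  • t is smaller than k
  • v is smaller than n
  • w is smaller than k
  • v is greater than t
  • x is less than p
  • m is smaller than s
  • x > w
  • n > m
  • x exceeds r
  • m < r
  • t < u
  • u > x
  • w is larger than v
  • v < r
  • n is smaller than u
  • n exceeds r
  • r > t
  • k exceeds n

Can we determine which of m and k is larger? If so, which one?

m < t and t < v give m < v.
With v < r: m < t < v < r.
With r < n: m < t < v < r < n.
With n < w: m < t < v < r < n < w.
With w < x: m < t < v < r < n < w < x.
Then x < p extends the chain to p.
Then p < u extends the chain to u.
Then u < q extends the chain to q.
Then q < k extends the chain to k.
So k is larger.

k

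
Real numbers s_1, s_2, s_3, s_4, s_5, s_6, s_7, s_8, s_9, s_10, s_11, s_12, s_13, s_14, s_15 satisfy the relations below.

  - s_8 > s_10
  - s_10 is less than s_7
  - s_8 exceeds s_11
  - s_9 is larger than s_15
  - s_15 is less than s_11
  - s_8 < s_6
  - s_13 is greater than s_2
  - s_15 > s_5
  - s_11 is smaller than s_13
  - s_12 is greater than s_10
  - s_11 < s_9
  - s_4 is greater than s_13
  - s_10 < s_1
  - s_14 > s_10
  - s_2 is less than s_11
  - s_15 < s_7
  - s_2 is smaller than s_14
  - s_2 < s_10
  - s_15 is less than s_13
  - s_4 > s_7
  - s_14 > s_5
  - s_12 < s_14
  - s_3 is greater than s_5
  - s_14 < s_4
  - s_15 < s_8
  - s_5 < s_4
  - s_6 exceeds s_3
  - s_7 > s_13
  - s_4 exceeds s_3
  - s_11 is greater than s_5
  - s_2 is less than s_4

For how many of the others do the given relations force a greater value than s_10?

7

Directly above s_10: s_12, s_1, s_7, s_8, s_14.
One step further: s_6, s_4 (7 so far).
Nothing else is reachable above s_10; 7 in all.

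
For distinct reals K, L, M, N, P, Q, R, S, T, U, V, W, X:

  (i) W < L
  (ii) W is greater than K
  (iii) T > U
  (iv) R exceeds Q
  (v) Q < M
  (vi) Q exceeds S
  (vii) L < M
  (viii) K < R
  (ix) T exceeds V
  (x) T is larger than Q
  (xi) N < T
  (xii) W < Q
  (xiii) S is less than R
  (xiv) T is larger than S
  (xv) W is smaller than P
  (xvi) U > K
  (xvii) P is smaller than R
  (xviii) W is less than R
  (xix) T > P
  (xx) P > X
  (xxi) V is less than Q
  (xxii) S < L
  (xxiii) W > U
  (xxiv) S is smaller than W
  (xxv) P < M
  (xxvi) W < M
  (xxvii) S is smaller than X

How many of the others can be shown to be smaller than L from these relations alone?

Directly below L: S, W.
One step further: K, U (4 so far).
Nothing else is reachable below L; 4 in all.

4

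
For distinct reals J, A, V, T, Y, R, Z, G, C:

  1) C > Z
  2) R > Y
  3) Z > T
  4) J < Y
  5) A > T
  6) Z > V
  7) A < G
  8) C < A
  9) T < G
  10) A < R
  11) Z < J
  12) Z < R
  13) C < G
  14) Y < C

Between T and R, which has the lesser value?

T < Z and Z < J give T < J.
With J < Y: T < Z < J < Y.
Then Y < C extends the chain to C.
Then C < A extends the chain to A.
With A < R: T < Z < J < Y < C < A < R.
So T < R; T is the smaller of the two.

T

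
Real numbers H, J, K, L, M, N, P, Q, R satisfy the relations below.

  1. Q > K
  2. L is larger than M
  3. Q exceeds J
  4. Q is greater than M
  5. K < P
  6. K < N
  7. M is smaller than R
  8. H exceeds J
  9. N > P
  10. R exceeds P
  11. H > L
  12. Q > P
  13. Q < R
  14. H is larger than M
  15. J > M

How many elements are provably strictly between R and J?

1

The relations place J below R. An element lies strictly between them when it is forced above J and also forced below R.
Above J: {H, Q}. Below R: {M, K, P, Q}.
Intersection: {Q} — 1.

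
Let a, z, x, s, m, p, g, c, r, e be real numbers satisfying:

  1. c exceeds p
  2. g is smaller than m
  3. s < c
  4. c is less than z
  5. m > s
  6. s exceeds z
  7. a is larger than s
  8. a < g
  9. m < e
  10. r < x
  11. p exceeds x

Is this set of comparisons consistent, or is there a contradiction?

We have s < c stated directly, yet also c < z < s by chaining the others — so c < s. Contradiction.

inconsistent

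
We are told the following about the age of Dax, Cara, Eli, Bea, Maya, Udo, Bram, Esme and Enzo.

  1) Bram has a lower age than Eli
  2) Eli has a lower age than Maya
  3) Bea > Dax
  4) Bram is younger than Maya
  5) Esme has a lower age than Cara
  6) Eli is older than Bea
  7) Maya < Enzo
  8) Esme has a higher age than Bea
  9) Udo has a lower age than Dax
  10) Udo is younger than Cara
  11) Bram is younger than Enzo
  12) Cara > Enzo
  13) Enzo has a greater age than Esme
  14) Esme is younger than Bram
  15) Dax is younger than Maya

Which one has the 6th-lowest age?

Chaining the given pairs: Udo < Dax < Bea < Esme < Bram < Eli < Maya < Enzo < Cara.
The 6th smallest is Eli.

Eli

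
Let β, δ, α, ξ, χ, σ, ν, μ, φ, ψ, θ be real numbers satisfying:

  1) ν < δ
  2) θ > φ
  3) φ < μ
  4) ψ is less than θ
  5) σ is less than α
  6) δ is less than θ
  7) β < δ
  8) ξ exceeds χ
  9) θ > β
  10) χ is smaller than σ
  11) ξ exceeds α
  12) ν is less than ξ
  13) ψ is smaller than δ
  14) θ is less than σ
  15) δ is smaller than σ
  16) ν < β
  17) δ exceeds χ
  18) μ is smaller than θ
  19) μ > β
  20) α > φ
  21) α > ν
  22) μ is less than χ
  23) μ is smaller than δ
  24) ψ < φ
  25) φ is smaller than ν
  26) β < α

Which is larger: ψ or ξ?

ξ

The relevant relations are ψ < φ; φ < ν; ν < β; β < μ; μ < χ; χ < δ; δ < θ; θ < σ; σ < α; α < ξ.
Together: ψ < φ < ν < β < μ < χ < δ < θ < σ < α < ξ.
So ψ < ξ; ξ is the larger of the two.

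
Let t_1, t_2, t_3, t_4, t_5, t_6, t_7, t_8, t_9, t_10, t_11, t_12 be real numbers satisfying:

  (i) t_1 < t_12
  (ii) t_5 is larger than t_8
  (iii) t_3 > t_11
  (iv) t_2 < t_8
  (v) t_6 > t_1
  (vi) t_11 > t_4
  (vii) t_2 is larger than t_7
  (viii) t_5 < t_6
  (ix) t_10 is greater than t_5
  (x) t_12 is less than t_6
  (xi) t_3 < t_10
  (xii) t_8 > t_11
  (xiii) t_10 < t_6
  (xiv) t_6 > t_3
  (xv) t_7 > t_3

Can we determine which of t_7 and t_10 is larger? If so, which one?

t_10

Following the relations from t_7: t_7 < t_2 < t_8 < t_5 < t_10.
So t_10 is larger.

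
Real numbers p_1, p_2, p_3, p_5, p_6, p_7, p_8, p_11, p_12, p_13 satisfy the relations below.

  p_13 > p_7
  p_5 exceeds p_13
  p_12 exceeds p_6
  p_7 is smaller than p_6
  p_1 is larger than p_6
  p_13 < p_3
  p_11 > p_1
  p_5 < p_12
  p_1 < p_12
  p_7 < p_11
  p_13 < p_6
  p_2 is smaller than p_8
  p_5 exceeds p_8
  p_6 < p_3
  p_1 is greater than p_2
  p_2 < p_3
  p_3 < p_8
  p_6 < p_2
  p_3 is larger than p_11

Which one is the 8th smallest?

p_8

Piecing the relations together gives one ordering: p_7 < p_13 < p_6 < p_2 < p_1 < p_11 < p_3 < p_8 < p_5 < p_12.
Counting 8 from the smallest end gives p_8.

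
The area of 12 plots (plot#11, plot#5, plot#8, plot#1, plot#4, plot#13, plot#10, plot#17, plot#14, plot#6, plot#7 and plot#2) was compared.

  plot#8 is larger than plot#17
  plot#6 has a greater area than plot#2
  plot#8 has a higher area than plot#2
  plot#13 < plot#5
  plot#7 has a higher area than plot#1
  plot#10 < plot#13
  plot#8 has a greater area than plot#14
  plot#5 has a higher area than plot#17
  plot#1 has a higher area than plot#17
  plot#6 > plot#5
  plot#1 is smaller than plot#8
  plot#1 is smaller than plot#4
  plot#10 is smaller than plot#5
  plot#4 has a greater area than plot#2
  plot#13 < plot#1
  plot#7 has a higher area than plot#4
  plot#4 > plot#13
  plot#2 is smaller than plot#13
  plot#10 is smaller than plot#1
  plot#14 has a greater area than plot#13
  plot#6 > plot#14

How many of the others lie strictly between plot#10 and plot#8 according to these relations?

The relations place plot#10 below plot#8. An element lies strictly between them when it is forced above plot#10 and also forced below plot#8.
Above plot#10: {plot#13, plot#14, plot#5, plot#1, plot#4, plot#6, plot#7}. Below plot#8: {plot#2, plot#13, plot#17, plot#14, plot#1}.
Intersection: {plot#13, plot#14, plot#1} — 3.

3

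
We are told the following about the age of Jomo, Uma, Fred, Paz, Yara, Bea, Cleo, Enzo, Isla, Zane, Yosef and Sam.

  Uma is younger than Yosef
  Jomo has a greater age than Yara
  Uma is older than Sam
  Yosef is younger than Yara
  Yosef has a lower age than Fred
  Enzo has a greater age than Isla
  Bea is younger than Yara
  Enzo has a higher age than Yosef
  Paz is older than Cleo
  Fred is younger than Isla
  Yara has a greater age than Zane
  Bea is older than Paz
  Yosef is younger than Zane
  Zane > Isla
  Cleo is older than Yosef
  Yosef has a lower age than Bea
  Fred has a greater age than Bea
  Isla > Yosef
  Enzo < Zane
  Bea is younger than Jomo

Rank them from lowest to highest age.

Nothing is placed below Sam, so it is least; from there Sam < Uma; Uma < Yosef; Yosef < Cleo; Cleo < Paz; Paz < Bea; Bea < Fred; Fred < Isla; Isla < Enzo; Enzo < Zane; Zane < Yara; Yara < Jomo, each given directly.

Sam < Uma < Yosef < Cleo < Paz < Bea < Fred < Isla < Enzo < Zane < Yara < Jomo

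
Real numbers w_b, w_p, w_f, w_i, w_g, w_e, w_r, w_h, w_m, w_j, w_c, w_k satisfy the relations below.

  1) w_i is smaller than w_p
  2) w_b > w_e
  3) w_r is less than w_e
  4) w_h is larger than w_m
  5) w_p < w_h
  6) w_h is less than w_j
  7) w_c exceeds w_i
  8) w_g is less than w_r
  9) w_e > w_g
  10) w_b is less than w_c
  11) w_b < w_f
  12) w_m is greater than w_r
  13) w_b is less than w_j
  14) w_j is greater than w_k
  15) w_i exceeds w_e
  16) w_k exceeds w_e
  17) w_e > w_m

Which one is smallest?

w_g

w_r is not least since w_g < w_r; w_m is not least since w_r < w_m; w_e is not least since w_g < w_e; w_b is not least since w_e < w_b; w_i is not least since w_e < w_i; w_k is not least since w_e < w_k; w_c is not least since w_i < w_c; w_f is not least since w_b < w_f; w_p is not least since w_i < w_p; w_h is not least since w_p < w_h; w_j is not least since w_h < w_j.
Only w_g has nothing below it, so w_g is the smallest.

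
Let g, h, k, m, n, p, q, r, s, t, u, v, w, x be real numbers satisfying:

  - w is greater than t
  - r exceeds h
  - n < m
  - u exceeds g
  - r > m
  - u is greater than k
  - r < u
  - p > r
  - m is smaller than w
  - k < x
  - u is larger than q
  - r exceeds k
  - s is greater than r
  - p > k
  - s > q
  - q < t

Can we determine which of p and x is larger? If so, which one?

undetermined

Following every chain through p: below p we get h, k, n, m, r.
x is not reached, and no chain runs the other way from x to p.
So the given relations leave the order of p and x undetermined.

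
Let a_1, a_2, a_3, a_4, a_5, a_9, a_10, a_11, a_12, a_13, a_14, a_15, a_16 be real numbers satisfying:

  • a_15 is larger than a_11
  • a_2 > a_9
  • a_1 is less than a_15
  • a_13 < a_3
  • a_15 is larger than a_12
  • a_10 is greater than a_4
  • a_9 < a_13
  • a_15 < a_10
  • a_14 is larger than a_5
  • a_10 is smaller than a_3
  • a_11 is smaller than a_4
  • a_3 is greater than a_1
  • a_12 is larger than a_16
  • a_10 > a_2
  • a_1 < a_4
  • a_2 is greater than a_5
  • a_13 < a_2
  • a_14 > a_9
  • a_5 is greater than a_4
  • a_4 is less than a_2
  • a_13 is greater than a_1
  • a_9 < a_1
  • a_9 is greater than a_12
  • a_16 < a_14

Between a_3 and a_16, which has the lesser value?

a_16

a_16 < a_12 and a_12 < a_9 give a_16 < a_9.
With a_9 < a_1: a_16 < a_12 < a_9 < a_1.
Then a_1 < a_4 extends the chain to a_4.
Then a_4 < a_5 extends the chain to a_5.
Then a_5 < a_2 extends the chain to a_2.
With a_2 < a_10: a_16 < a_12 < a_9 < a_1 < a_4 < a_5 < a_2 < a_10.
Then a_10 < a_3 extends the chain to a_3.
So a_16 < a_3; a_16 is the smaller of the two.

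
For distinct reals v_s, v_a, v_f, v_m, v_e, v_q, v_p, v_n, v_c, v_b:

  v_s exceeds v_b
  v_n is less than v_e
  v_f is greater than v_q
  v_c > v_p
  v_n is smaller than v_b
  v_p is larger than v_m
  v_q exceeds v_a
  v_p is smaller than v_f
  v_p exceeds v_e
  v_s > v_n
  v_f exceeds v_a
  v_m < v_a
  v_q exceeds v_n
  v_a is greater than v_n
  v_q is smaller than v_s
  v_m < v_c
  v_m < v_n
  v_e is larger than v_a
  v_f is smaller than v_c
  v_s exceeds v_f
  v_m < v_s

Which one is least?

Chaining upward from v_m: directly above it, v_n, v_a, v_p, v_s, v_c; then v_e, v_b, v_q, v_f.
That covers every other element, and nothing is given below v_m, so v_m is the least.

v_m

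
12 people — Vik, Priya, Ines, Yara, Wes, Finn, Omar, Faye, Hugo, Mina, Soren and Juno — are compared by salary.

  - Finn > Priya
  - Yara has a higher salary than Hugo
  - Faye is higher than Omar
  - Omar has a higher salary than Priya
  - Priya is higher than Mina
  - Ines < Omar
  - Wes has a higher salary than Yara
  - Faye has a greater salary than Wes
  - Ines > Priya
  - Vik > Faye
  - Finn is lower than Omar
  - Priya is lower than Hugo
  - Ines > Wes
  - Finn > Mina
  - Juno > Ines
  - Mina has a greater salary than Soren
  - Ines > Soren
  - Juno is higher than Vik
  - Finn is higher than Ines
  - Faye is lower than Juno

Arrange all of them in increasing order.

Soren < Mina < Priya < Hugo < Yara < Wes < Ines < Finn < Omar < Faye < Vik < Juno

Each adjacent pair is fixed by a given relation: Soren < Mina; Mina < Priya; Priya < Hugo; Hugo < Yara; Yara < Wes; Wes < Ines; Ines < Finn; Finn < Omar; Omar < Faye; Faye < Vik; Vik < Juno. Chaining them end to end gives the full order.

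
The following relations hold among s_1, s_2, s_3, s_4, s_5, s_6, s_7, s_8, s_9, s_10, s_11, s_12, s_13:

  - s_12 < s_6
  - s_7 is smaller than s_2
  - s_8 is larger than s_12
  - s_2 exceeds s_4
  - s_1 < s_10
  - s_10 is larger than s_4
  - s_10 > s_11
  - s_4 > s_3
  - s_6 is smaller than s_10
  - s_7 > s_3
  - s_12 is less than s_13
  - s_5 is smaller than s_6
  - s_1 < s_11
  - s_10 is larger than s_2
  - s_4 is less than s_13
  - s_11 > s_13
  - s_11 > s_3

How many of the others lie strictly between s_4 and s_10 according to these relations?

Chaining upward from s_4 reaches: s_13, s_11, s_2.
Chaining downward from s_10 reaches: s_3, s_12, s_7, s_13, s_1, s_11, s_5, s_6, s_2.
Strictly between s_4 and s_10 are those in both lists: s_13, s_11, s_2 — 3 elements.

3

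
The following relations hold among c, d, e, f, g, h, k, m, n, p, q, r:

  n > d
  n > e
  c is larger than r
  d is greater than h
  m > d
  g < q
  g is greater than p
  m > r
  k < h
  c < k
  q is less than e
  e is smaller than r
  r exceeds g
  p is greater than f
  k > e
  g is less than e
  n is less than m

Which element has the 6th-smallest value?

r

Chaining the given pairs: f < p < g < q < e < r < c < k < h < d < n < m.
Counting 6 from the smallest end gives r.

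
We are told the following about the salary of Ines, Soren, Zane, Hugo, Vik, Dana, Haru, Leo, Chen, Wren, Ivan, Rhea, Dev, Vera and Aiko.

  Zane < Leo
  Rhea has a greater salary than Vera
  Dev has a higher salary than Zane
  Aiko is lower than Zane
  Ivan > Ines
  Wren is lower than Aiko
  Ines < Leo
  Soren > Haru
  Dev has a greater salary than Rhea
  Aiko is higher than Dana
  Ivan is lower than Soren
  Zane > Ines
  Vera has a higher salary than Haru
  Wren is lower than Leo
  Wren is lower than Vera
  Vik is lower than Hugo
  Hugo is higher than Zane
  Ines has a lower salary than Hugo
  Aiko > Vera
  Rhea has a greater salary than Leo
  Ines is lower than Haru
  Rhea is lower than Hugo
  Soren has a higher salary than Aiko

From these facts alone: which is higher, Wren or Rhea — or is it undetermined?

The relevant relations are Wren < Vera; Vera < Aiko; Aiko < Zane; Zane < Leo; Leo < Rhea.
Chaining these gives Wren < Vera < Aiko < Zane < Leo < Rhea.
So Rhea is higher.

Rhea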